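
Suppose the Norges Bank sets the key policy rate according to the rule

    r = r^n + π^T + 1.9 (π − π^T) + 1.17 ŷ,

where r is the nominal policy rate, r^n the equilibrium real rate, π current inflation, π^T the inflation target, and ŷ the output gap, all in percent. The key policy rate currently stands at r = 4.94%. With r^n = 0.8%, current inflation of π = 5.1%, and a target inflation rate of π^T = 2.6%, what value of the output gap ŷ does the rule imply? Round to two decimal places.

1.17 ŷ = 4.94 − 0.8 − 2.6 − 1.9 × (5.1 − 2.6) = -3.21
ŷ = -3.21 / 1.17 = -2.74

-2.74%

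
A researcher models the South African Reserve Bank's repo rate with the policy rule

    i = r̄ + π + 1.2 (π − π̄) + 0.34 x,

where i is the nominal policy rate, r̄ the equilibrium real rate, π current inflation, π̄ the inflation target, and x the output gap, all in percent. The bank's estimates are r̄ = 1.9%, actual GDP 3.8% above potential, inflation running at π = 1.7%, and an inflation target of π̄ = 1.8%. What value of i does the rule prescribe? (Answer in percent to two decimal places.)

Output 3.8% above potential → x = 3.8.
i = 1.9 + 1.7 + 1.2 × (1.7 − 1.8) + 0.34 × 3.8
   = 1.9 + 1.7 − 0.12 + 1.292 = 4.77

4.77%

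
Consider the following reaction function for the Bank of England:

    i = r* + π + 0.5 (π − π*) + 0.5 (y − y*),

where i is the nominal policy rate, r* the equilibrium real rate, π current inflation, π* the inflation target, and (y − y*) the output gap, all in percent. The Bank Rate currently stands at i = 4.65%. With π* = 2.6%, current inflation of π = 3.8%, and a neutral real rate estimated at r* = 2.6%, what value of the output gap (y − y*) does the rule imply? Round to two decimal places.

0.5 (y − y*) = 4.65 − 2.6 − 3.8 − 0.5 × (3.8 − 2.6) = -2.35
(y − y*) = -2.35 / 0.5 = -4.70

-4.70%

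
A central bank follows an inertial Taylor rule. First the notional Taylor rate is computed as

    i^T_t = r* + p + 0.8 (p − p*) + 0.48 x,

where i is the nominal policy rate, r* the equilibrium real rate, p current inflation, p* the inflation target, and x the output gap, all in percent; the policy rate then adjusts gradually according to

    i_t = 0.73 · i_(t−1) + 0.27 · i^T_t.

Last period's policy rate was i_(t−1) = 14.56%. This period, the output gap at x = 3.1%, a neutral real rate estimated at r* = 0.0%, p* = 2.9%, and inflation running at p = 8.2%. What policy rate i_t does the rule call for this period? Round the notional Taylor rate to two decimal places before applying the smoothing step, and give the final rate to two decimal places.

i^T_t = 0.0 + 8.2 + 0.8 × (8.2 − 2.9) + 0.48 × 3.1
   = 0.0 + 8.2 + 4.24 + 1.488 = 13.93
i_t = 0.73 × 14.56 + 0.27 × 13.93 = 10.6288 + 3.7611 = 14.39

14.39%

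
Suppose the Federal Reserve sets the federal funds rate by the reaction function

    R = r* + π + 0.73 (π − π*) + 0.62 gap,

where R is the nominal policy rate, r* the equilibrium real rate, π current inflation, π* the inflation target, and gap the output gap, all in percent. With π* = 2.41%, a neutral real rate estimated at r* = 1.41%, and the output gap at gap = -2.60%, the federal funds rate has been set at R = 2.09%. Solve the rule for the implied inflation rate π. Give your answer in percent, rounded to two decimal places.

Collecting π: R = r* + (1 + 0.73) π − 0.73 π* + 0.62 gap
1.73 π = 2.09 − 1.41 + 0.73 × 2.41 − 0.62 × (-2.60) = 4.0513
π = 4.0513 / 1.73 = 2.34

2.34%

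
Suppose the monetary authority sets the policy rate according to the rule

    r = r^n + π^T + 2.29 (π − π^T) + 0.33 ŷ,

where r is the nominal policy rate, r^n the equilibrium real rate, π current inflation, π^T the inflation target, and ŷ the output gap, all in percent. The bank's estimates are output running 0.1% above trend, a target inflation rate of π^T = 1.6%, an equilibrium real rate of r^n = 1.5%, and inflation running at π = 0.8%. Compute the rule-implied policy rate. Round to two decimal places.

1.30%

Output 0.1% above potential → ŷ = 0.1.
r = 1.5 + 1.6 + 2.29 × (0.8 − 1.6) + 0.33 × 0.1
   = 1.5 + 1.6 − 1.832 + 0.033 = 1.30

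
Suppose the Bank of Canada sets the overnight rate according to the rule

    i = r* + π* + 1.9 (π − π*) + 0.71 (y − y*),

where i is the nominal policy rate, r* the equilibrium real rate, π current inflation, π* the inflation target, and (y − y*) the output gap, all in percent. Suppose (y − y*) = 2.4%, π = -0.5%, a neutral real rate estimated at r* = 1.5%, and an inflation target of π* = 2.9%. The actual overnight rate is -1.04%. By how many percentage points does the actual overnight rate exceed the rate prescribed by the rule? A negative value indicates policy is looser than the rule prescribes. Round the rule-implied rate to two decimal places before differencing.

-0.68 pp

i = 1.5 + 2.9 + 1.9 × (-0.5 − 2.9) + 0.71 × 2.4
   = 1.5 + 2.9 − 6.46 + 1.704 = -0.36
Deviation = -1.04 − (-0.36) = -0.68 pp.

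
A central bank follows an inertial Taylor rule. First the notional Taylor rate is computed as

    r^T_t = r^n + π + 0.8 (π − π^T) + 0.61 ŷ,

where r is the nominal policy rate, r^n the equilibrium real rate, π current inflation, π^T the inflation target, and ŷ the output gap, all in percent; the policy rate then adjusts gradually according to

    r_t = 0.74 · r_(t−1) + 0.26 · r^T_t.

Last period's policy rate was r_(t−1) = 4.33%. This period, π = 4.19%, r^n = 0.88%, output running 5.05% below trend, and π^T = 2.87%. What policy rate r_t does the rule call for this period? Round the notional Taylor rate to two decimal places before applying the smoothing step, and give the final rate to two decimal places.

Output 5.05% below potential → ŷ = -5.05.
r^T_t = 0.88 + 4.19 + 0.8 × (4.19 − 2.87) + 0.61 × (-5.05)
   = 0.88 + 4.19 + 1.056 − 3.0805 = 3.05
r_t = 0.74 × 4.33 + 0.26 × 3.05 = 3.2042 + 0.793 = 4.00

4.00%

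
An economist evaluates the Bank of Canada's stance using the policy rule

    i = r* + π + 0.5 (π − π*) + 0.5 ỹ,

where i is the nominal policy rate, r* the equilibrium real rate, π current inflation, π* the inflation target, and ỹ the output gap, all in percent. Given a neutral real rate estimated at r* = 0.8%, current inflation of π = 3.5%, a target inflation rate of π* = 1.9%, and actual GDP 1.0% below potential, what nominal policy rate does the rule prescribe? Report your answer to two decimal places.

Output 1.0% below potential → ỹ = -1.0.
i = 0.8 + 3.5 + 0.5 × (3.5 − 1.9) + 0.5 × (-1.0)
   = 0.8 + 3.5 + 0.8 − 0.5 = 4.60

4.60%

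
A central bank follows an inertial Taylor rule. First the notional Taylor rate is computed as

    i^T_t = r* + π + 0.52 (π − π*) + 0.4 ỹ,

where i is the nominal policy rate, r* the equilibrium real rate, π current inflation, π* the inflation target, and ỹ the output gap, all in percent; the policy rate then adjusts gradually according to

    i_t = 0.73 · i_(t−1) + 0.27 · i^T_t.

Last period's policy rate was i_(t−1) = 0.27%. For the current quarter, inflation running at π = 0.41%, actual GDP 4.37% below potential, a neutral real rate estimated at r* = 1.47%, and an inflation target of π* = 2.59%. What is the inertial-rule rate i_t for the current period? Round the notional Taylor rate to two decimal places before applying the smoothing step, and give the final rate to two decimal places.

Output 4.37% below potential → ỹ = -4.37.
i^T_t = 1.47 + 0.41 + 0.52 × (0.41 − 2.59) + 0.4 × (-4.37)
   = 1.47 + 0.41 − 1.1336 − 1.748 = -1.00
i_t = 0.73 × 0.27 + 0.27 × (-1.00) = 0.1971 − 0.27 = -0.07

-0.07%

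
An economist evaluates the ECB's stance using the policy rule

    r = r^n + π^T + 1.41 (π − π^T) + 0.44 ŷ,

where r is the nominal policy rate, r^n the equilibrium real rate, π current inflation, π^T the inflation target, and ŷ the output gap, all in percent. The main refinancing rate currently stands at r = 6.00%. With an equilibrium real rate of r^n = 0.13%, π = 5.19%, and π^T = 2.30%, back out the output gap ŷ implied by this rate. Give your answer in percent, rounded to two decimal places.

-1.15%

0.44 ŷ = 6.00 − 0.13 − 2.30 − 1.41 × (5.19 − 2.30) = -0.5049
ŷ = -0.5049 / 0.44 = -1.15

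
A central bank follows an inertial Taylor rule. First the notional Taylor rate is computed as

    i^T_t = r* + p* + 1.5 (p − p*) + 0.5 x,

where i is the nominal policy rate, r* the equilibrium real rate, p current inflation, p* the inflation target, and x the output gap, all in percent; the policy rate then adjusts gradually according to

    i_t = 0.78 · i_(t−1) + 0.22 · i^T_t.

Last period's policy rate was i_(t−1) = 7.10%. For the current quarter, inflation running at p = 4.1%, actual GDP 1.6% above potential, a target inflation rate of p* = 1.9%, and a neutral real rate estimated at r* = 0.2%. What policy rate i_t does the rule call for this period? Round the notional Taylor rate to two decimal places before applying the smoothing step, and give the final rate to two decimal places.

6.90%

Output 1.6% above potential → x = 1.6.
i^T_t = 0.2 + 1.9 + 1.5 × (4.1 − 1.9) + 0.5 × 1.6
   = 0.2 + 1.9 + 3.3 + 0.8 = 6.20
i_t = 0.78 × 7.10 + 0.22 × 6.20 = 5.538 + 1.364 = 6.90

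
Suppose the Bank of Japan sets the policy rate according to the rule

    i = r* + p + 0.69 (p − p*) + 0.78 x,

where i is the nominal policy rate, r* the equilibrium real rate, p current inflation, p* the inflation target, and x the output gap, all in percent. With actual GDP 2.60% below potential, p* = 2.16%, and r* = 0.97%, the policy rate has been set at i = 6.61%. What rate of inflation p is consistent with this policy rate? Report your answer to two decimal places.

Output 2.60% below potential → x = -2.60.
Collecting p: i = r* + (1 + 0.69) p − 0.69 p* + 0.78 x
1.69 p = 6.61 − 0.97 + 0.69 × 2.16 − 0.78 × (-2.60) = 9.1584
p = 9.1584 / 1.69 = 5.42

5.42%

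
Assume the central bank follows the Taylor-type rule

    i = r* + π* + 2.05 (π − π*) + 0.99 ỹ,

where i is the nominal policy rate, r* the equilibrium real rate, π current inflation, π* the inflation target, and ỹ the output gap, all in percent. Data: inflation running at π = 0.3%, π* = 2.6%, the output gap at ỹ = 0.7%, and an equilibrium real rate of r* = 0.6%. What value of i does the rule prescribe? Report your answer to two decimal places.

i = 0.6 + 2.6 + 2.05 × (0.3 − 2.6) + 0.99 × 0.7
   = 0.6 + 2.6 − 4.715 + 0.693 = -0.82

-0.82%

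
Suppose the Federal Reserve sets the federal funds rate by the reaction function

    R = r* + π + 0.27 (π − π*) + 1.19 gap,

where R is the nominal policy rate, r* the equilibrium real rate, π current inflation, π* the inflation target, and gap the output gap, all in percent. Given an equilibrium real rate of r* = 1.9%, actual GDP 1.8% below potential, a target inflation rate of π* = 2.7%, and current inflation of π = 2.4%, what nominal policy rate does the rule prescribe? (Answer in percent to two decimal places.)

Output 1.8% below potential → gap = -1.8.
R = 1.9 + 2.4 + 0.27 × (2.4 − 2.7) + 1.19 × (-1.8)
   = 1.9 + 2.4 − 0.081 − 2.142 = 2.08

2.08%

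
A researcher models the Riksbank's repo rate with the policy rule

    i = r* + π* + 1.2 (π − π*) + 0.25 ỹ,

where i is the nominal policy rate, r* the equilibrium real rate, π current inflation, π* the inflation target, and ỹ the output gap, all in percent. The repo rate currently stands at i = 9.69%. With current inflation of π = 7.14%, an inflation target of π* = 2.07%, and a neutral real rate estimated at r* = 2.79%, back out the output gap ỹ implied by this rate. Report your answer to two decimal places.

0.25 ỹ = 9.69 − 2.79 − 2.07 − 1.2 × (7.14 − 2.07) = -1.254
ỹ = -1.254 / 0.25 = -5.02

-5.02%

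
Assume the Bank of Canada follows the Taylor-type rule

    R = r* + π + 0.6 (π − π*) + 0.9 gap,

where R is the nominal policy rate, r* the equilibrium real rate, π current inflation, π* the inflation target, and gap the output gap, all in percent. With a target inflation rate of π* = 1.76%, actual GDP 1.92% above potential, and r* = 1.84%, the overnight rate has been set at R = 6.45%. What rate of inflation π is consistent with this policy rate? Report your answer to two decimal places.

Output 1.92% above potential → gap = 1.92.
Collecting π: R = r* + (1 + 0.6) π − 0.6 π* + 0.9 gap
1.6 π = 6.45 − 1.84 + 0.6 × 1.76 − 0.9 × 1.92 = 3.938
π = 3.938 / 1.6 = 2.46

2.46%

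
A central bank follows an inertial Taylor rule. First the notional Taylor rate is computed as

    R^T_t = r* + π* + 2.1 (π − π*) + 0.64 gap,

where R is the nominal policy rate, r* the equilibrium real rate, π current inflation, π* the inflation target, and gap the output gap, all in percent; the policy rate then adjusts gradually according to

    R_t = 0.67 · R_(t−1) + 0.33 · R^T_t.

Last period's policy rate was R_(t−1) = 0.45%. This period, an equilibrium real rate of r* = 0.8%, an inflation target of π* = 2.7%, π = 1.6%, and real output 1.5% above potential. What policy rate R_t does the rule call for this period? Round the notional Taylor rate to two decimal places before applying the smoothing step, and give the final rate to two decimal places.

1.01%

Output 1.5% above potential → gap = 1.5.
R^T_t = 0.8 + 2.7 + 2.1 × (1.6 − 2.7) + 0.64 × 1.5
   = 0.8 + 2.7 − 2.31 + 0.96 = 2.15
R_t = 0.67 × 0.45 + 0.33 × 2.15 = 0.3015 + 0.7095 = 1.01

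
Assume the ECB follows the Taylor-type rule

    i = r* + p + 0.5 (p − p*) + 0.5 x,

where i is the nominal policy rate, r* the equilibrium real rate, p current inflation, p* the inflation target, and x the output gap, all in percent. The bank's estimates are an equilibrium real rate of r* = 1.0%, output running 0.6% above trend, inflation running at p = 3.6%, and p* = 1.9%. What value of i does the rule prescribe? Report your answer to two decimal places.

5.75%

Output 0.6% above potential → x = 0.6.
i = 1.0 + 3.6 + 0.5 × (3.6 − 1.9) + 0.5 × 0.6
   = 1.0 + 3.6 + 0.85 + 0.3 = 5.75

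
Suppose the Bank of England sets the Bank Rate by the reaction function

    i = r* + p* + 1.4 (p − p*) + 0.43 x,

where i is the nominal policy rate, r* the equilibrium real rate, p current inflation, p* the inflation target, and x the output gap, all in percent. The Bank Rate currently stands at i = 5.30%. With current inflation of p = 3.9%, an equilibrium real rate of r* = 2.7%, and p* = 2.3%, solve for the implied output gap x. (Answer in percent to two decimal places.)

0.43 x = 5.30 − 2.7 − 2.3 − 1.4 × (3.9 − 2.3) = -1.94
x = -1.94 / 0.43 = -4.51

-4.51%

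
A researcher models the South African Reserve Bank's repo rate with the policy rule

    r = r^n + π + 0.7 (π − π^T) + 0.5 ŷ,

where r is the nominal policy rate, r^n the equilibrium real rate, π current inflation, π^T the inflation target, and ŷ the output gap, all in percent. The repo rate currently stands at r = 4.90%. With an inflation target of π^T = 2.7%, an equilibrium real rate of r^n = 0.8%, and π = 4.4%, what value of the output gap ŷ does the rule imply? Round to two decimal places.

0.5 ŷ = 4.90 − 0.8 − 4.4 − 0.7 × (4.4 − 2.7) = -1.49
ŷ = -1.49 / 0.5 = -2.98

-2.98%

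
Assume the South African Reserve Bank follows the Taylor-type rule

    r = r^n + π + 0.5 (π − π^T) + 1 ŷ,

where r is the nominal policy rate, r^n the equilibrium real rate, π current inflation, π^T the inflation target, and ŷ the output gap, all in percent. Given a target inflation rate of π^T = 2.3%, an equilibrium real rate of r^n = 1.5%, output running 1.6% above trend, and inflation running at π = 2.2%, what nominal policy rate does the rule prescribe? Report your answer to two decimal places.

5.25%

Output 1.6% above potential → ŷ = 1.6.
r = 1.5 + 2.2 + 0.5 × (2.2 − 2.3) + 1 × 1.6
   = 1.5 + 2.2 − 0.05 + 1.6 = 5.25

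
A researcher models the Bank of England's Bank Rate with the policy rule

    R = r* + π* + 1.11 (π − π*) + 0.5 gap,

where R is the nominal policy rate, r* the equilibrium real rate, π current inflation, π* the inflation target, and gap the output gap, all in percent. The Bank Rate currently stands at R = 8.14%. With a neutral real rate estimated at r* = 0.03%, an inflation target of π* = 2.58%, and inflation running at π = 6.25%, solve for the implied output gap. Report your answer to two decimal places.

0.5 gap = 8.14 − 0.03 − 2.58 − 1.11 × (6.25 − 2.58) = 1.4563
gap = 1.4563 / 0.5 = 2.91

2.91%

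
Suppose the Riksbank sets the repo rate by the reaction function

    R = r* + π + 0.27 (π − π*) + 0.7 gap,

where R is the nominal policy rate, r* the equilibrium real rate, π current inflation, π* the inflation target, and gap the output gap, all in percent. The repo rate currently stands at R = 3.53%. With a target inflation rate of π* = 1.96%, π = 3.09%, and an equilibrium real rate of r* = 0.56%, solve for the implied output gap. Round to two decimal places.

-0.61%

0.7 gap = 3.53 − 0.56 − 3.09 − 0.27 × (3.09 − 1.96) = -0.4251
gap = -0.4251 / 0.7 = -0.61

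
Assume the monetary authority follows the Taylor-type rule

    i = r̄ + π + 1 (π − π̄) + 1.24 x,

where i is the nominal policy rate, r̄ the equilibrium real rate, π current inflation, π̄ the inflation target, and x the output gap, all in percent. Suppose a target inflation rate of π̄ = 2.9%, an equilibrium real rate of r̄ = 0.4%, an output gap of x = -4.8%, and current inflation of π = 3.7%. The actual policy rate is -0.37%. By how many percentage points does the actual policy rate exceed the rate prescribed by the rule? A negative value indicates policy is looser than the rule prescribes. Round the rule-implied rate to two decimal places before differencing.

i = 0.4 + 3.7 + 1 × (3.7 − 2.9) + 1.24 × (-4.8)
   = 0.4 + 3.7 + 0.8 − 5.952 = -1.05
Deviation = -0.37 − (-1.05) = 0.68 pp.

0.68 pp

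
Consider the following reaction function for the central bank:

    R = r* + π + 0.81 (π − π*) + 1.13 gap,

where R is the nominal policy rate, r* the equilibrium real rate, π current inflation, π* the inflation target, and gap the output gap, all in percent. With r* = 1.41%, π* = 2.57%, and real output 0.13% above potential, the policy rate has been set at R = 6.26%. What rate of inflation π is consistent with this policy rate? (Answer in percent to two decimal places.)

3.75%

Output 0.13% above potential → gap = 0.13.
Collecting π: R = r* + (1 + 0.81) π − 0.81 π* + 1.13 gap
1.81 π = 6.26 − 1.41 + 0.81 × 2.57 − 1.13 × 0.13 = 6.7848
π = 6.7848 / 1.81 = 3.75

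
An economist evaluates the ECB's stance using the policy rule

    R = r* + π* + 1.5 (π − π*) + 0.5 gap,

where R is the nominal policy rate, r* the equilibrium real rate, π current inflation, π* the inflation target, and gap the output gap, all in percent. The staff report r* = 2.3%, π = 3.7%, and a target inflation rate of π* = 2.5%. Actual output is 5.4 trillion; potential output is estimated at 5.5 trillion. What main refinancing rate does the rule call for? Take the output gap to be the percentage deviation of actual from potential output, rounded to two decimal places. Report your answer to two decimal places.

5.69%

Output gap = 100 × (5.4 − 5.5) / 5.5 = -1.82%.
R = 2.30 + 2.50 + 1.5 × (3.70 − 2.50) + 0.5 × (-1.82)
   = 2.30 + 2.5 + 1.8 − 0.91 = 5.69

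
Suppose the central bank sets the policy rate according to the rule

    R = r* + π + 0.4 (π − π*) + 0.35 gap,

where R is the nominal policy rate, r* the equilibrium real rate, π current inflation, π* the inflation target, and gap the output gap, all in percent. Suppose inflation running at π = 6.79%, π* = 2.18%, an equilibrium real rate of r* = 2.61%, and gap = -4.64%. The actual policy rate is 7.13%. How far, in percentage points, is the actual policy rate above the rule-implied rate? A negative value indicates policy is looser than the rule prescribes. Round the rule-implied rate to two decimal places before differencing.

-2.49 pp

R = 2.61 + 6.79 + 0.4 × (6.79 − 2.18) + 0.35 × (-4.64)
   = 2.61 + 6.79 + 1.844 − 1.624 = 9.62
Deviation = 7.13 − 9.62 = -2.49 pp.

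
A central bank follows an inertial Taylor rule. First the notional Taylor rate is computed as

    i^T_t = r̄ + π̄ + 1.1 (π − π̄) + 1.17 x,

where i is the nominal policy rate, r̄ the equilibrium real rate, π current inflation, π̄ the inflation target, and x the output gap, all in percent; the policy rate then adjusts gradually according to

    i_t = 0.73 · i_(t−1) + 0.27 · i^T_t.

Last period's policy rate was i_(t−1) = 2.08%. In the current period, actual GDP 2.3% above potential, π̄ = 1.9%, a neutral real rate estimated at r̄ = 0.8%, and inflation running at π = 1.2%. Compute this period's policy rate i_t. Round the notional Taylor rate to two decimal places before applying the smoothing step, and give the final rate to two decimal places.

2.77%

Output 2.3% above potential → x = 2.3.
i^T_t = 0.8 + 1.9 + 1.1 × (1.2 − 1.9) + 1.17 × 2.3
   = 0.8 + 1.9 − 0.77 + 2.691 = 4.62
i_t = 0.73 × 2.08 + 0.27 × 4.62 = 1.5184 + 1.2474 = 2.77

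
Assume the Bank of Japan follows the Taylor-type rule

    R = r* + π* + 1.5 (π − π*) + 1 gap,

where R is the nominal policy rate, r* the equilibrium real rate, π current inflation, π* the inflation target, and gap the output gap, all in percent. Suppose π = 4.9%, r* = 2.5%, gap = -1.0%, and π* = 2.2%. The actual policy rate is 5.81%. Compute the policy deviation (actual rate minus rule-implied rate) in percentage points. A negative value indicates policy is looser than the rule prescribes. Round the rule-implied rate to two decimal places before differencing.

R = 2.5 + 2.2 + 1.5 × (4.9 − 2.2) + 1 × (-1.0)
   = 2.5 + 2.2 + 4.05 − 1 = 7.75
Deviation = 5.81 − 7.75 = -1.94 pp.

-1.94 pp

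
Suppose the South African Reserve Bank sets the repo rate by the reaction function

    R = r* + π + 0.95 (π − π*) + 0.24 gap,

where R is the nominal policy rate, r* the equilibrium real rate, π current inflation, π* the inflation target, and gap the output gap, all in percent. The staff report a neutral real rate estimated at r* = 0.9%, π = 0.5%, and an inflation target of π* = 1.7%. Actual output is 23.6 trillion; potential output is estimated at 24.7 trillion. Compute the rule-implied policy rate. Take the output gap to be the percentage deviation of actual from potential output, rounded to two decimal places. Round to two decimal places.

-0.81%

Output gap = 100 × (23.6 − 24.7) / 24.7 = -4.45%.
R = 0.90 + 0.50 + 0.95 × (0.50 − 1.70) + 0.24 × (-4.45)
   = 0.90 + 0.5 − 1.14 − 1.068 = -0.81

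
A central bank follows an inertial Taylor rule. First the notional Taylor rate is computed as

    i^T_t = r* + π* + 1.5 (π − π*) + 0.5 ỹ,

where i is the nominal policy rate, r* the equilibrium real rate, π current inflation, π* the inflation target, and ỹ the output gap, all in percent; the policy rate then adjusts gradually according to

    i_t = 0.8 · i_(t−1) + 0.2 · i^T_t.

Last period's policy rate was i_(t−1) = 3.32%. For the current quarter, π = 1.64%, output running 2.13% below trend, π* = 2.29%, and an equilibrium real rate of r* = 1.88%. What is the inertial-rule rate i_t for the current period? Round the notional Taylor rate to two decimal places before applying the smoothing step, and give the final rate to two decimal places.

Output 2.13% below potential → ỹ = -2.13.
i^T_t = 1.88 + 2.29 + 1.5 × (1.64 − 2.29) + 0.5 × (-2.13)
   = 1.88 + 2.29 − 0.975 − 1.065 = 2.13
i_t = 0.8 × 3.32 + 0.2 × 2.13 = 2.656 + 0.426 = 3.08

3.08%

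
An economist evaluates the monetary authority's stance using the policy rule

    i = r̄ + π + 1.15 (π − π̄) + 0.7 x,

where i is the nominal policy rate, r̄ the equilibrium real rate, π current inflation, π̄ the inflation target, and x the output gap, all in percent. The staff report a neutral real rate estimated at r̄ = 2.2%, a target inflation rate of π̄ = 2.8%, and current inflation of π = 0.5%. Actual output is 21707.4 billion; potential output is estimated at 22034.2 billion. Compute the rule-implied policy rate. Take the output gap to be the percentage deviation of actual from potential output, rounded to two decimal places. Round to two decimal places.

Output gap = 100 × (21707.4 − 22034.2) / 22034.2 = -1.48%.
i = 2.20 + 0.50 + 1.15 × (0.50 − 2.80) + 0.7 × (-1.48)
   = 2.20 + 0.5 − 2.645 − 1.036 = -0.98

-0.98%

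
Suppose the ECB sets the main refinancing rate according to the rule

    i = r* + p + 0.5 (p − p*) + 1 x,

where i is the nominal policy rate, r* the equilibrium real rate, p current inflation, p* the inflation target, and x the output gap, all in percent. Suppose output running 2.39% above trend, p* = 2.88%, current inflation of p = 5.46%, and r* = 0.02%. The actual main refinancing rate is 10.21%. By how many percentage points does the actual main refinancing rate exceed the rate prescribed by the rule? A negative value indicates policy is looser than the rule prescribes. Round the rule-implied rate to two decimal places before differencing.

Output 2.39% above potential → x = 2.39.
i = 0.02 + 5.46 + 0.5 × (5.46 − 2.88) + 1 × 2.39
   = 0.02 + 5.46 + 1.29 + 2.39 = 9.16
Deviation = 10.21 − 9.16 = 1.05 pp.

1.05 pp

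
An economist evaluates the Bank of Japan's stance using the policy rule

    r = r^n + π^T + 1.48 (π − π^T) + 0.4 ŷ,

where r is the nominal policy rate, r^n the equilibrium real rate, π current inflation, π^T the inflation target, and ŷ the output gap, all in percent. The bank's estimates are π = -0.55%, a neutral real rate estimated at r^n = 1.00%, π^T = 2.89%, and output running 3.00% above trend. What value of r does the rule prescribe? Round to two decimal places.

Output 3.00% above potential → ŷ = 3.00.
r = 1.00 + 2.89 + 1.48 × (-0.55 − 2.89) + 0.4 × 3.00
   = 1.00 + 2.89 − 5.0912 + 1.2 = 0.00

0.00%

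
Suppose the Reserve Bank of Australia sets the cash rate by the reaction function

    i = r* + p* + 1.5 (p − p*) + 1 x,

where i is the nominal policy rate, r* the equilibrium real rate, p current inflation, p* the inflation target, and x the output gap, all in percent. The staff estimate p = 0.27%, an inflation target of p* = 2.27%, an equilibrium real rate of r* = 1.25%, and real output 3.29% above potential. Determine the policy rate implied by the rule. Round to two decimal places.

Output 3.29% above potential → x = 3.29.
i = 1.25 + 2.27 + 1.5 × (0.27 − 2.27) + 1 × 3.29
   = 1.25 + 2.27 − 3 + 3.29 = 3.81

3.81%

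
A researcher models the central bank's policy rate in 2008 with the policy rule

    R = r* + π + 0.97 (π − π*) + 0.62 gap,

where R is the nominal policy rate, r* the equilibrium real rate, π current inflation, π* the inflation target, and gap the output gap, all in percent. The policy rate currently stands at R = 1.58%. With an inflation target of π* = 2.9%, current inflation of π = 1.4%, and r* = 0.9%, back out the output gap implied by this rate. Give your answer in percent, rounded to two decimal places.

1.19%

0.62 gap = 1.58 − 0.9 − 1.4 − 0.97 × (1.4 − 2.9) = 0.735
gap = 0.735 / 0.62 = 1.19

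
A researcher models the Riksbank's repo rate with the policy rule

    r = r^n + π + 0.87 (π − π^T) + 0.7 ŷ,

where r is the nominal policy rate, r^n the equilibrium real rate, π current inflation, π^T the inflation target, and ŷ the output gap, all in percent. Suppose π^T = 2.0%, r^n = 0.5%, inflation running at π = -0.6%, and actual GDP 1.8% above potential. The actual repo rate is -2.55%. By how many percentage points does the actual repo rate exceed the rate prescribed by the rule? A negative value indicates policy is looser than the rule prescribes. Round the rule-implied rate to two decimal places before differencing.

Output 1.8% above potential → ŷ = 1.8.
r = 0.5 + (-0.6) + 0.87 × (-0.6 − 2.0) + 0.7 × 1.8
   = 0.5 − 0.6 − 2.262 + 1.26 = -1.10
Deviation = -2.55 − (-1.10) = -1.45 pp.

-1.45 pp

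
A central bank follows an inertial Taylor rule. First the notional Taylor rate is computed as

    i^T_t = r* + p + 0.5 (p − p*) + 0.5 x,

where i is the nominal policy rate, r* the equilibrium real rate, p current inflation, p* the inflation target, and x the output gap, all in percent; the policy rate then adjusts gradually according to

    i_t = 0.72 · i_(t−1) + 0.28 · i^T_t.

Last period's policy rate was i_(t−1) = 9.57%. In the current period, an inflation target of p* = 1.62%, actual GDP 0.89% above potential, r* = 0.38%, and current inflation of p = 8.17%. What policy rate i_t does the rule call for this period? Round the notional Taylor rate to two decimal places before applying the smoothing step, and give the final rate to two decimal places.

10.33%

Output 0.89% above potential → x = 0.89.
i^T_t = 0.38 + 8.17 + 0.5 × (8.17 − 1.62) + 0.5 × 0.89
   = 0.38 + 8.17 + 3.275 + 0.445 = 12.27
i_t = 0.72 × 9.57 + 0.28 × 12.27 = 6.8904 + 3.4356 = 10.33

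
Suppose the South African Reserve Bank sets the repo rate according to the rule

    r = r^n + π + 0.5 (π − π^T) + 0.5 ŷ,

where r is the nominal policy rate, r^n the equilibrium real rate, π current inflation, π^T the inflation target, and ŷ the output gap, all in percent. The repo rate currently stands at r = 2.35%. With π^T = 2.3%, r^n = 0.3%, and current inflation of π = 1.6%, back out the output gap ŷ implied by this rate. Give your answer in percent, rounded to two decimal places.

0.5 ŷ = 2.35 − 0.3 − 1.6 − 0.5 × (1.6 − 2.3) = 0.8
ŷ = 0.8 / 0.5 = 1.60

1.60%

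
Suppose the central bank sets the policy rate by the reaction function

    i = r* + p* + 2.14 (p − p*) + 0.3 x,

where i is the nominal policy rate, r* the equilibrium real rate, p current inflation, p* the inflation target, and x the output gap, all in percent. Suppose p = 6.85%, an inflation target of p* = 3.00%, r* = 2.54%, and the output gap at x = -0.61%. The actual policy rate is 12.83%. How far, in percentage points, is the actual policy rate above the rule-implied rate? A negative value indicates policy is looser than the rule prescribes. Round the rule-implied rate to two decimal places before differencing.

i = 2.54 + 3.00 + 2.14 × (6.85 − 3.00) + 0.3 × (-0.61)
   = 2.54 + 3 + 8.239 − 0.183 = 13.60
Deviation = 12.83 − 13.60 = -0.77 pp.

-0.77 pp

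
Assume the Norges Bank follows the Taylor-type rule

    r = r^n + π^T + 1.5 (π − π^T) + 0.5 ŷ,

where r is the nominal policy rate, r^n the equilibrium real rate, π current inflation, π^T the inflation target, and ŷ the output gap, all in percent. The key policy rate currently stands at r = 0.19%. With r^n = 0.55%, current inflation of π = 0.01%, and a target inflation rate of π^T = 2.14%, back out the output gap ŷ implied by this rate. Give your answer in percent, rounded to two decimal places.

0.5 ŷ = 0.19 − 0.55 − 2.14 − 1.5 × (0.01 − 2.14) = 0.695
ŷ = 0.695 / 0.5 = 1.39

1.39%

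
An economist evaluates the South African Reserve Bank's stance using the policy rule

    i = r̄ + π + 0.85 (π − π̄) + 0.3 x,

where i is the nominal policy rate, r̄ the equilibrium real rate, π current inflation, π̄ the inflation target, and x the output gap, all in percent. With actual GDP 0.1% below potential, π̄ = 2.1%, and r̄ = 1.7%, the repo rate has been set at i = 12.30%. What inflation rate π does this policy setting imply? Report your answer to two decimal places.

6.71%

Output 0.1% below potential → x = -0.1.
Collecting π: i = r̄ + (1 + 0.85) π − 0.85 π̄ + 0.3 x
1.85 π = 12.30 − 1.7 + 0.85 × 2.1 − 0.3 × (-0.1) = 12.415
π = 12.415 / 1.85 = 6.71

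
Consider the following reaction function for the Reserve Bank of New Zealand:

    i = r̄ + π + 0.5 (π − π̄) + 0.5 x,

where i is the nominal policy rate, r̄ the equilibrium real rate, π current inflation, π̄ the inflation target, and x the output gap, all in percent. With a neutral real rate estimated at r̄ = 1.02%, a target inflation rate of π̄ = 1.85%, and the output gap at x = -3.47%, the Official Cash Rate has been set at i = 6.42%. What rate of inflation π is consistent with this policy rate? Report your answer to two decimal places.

5.37%

Collecting π: i = r̄ + (1 + 0.5) π − 0.5 π̄ + 0.5 x
1.5 π = 6.42 − 1.02 + 0.5 × 1.85 − 0.5 × (-3.47) = 8.06
π = 8.06 / 1.5 = 5.37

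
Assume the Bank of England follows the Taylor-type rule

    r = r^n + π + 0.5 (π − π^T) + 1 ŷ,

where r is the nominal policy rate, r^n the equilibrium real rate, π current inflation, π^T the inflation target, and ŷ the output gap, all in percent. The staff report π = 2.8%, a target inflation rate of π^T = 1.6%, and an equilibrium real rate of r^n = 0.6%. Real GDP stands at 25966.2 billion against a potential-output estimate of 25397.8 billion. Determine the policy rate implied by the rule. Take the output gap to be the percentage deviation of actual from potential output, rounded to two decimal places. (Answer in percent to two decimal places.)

Output gap = 100 × (25966.2 − 25397.8) / 25397.8 = 2.24%.
r = 0.60 + 2.80 + 0.5 × (2.80 − 1.60) + 1 × 2.24
   = 0.60 + 2.8 + 0.6 + 2.24 = 6.24

6.24%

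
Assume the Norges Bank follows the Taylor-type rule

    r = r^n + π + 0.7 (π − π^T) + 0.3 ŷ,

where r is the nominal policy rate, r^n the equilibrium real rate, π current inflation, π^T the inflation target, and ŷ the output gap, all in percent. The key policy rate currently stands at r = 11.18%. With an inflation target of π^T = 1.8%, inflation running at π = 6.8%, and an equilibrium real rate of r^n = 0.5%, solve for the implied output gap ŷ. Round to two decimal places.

1.27%

0.3 ŷ = 11.18 − 0.5 − 6.8 − 0.7 × (6.8 − 1.8) = 0.38
ŷ = 0.38 / 0.3 = 1.27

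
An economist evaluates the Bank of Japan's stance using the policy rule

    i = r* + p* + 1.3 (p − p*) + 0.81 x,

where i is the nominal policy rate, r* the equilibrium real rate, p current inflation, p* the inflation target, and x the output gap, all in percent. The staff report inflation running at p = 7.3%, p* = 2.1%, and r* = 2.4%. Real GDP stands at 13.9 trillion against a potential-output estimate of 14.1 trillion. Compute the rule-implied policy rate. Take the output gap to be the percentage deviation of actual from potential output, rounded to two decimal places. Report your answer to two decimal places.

Output gap = 100 × (13.9 − 14.1) / 14.1 = -1.42%.
i = 2.40 + 2.10 + 1.3 × (7.30 − 2.10) + 0.81 × (-1.42)
   = 2.40 + 2.1 + 6.76 − 1.1502 = 10.11

10.11%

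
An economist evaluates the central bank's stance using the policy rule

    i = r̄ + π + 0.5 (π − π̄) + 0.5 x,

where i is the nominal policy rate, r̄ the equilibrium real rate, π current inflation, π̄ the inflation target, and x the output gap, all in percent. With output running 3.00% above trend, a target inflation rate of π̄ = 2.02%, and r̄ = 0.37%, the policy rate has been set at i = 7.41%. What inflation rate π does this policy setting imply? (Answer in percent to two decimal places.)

4.37%

Output 3.00% above potential → x = 3.00.
Collecting π: i = r̄ + (1 + 0.5) π − 0.5 π̄ + 0.5 x
1.5 π = 7.41 − 0.37 + 0.5 × 2.02 − 0.5 × 3.00 = 6.55
π = 6.55 / 1.5 = 4.37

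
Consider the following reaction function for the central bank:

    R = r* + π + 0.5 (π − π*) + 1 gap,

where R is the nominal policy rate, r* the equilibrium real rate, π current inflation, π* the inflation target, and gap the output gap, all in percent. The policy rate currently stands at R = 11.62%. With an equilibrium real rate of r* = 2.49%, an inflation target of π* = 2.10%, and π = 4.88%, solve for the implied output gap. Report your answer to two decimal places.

2.86%

1 gap = 11.62 − 2.49 − 4.88 − 0.5 × (4.88 − 2.10) = 2.86
gap = 2.86 / 1 = 2.86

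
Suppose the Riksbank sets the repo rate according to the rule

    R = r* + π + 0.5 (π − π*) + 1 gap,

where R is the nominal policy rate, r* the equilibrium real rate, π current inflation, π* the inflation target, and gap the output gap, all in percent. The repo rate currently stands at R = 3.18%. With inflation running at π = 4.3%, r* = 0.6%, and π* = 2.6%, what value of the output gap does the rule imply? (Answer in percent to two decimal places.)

1 gap = 3.18 − 0.6 − 4.3 − 0.5 × (4.3 − 2.6) = -2.57
gap = -2.57 / 1 = -2.57

-2.57%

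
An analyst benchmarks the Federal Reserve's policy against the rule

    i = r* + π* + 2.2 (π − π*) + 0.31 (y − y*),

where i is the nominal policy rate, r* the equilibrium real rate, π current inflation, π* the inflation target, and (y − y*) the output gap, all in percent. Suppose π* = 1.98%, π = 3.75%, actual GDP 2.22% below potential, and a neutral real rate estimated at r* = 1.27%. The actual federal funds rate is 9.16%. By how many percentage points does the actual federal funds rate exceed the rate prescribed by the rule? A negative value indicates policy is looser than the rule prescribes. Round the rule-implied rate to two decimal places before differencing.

2.70 pp

Output 2.22% below potential → (y − y*) = -2.22.
i = 1.27 + 1.98 + 2.2 × (3.75 − 1.98) + 0.31 × (-2.22)
   = 1.27 + 1.98 + 3.894 − 0.6882 = 6.46
Deviation = 9.16 − 6.46 = 2.70 pp.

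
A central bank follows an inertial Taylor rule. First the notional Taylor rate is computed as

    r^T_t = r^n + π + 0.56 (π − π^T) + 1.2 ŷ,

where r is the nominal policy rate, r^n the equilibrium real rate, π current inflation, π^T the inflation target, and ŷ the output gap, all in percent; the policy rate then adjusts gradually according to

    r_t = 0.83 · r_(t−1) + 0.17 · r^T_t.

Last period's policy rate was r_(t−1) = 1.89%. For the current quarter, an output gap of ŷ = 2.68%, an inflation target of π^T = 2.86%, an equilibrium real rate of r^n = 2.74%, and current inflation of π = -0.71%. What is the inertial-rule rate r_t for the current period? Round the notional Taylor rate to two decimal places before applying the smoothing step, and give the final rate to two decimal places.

r^T_t = 2.74 + (-0.71) + 0.56 × (-0.71 − 2.86) + 1.2 × 2.68
   = 2.74 − 0.71 − 1.9992 + 3.216 = 3.25
r_t = 0.83 × 1.89 + 0.17 × 3.25 = 1.5687 + 0.5525 = 2.12

2.12%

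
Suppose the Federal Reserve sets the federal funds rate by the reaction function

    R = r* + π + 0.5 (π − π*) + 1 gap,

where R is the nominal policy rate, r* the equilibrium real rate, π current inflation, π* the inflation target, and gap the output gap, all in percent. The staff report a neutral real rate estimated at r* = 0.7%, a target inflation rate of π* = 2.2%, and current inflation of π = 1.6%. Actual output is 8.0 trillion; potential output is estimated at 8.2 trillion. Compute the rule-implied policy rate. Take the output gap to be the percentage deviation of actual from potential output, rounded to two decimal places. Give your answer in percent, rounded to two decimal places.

Output gap = 100 × (8.0 − 8.2) / 8.2 = -2.44%.
R = 0.70 + 1.60 + 0.5 × (1.60 − 2.20) + 1 × (-2.44)
   = 0.70 + 1.6 − 0.3 − 2.44 = -0.44

-0.44%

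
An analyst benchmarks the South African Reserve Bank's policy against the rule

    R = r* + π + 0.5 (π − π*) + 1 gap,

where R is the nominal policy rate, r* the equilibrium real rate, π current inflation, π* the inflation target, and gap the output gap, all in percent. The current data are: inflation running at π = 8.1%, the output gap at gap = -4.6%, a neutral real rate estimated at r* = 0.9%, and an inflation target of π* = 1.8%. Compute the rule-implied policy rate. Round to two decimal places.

7.55%

R = 0.9 + 8.1 + 0.5 × (8.1 − 1.8) + 1 × (-4.6)
   = 0.9 + 8.1 + 3.15 − 4.6 = 7.55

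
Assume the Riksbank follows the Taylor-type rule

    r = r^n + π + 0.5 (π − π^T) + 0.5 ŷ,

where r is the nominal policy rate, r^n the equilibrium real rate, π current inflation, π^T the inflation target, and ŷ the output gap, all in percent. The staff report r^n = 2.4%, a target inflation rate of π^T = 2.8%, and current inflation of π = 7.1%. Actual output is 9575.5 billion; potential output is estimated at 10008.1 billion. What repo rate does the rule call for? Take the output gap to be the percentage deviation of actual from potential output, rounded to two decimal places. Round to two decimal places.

Output gap = 100 × (9575.5 − 10008.1) / 10008.1 = -4.32%.
r = 2.40 + 7.10 + 0.5 × (7.10 − 2.80) + 0.5 × (-4.32)
   = 2.40 + 7.1 + 2.15 − 2.16 = 9.49

9.49%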